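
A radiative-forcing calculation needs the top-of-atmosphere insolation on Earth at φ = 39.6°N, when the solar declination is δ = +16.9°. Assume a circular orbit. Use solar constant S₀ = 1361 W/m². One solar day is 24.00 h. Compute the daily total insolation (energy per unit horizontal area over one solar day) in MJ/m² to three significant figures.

39.4 MJ/m²

cos H₀ = −tan(+39.6°) tan(+16.900°) = -0.2513, H₀ = 1.8249 rad.
Bracket: H₀ sin φ sin δ + cos φ cos δ sin H₀ = 1.8249×0.63742×0.29070 + 0.77051×0.95681×0.96790 = 0.338150 + 0.713567 = 1.051717.
Q̄ = (S₀/π) × [bracket] = (1361/π) × 1.051717 = 455.62 W/m².
Daily total = Q̄ × 24.00 h × 3600 s/h = 455.62 × 24.00 × 3600 / 10⁶ = 39.37 MJ/m².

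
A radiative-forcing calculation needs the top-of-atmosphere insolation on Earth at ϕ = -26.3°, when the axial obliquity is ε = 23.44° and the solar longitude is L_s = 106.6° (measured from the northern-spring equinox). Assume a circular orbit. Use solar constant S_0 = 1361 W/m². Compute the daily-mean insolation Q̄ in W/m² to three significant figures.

Solar declination: sin δ = sin ε · sin L_s = sin 23.44° × sin 106.6° = 0.38121, so δ = +22.409°.
cos h₀ = −tan(-26.3°) tan(+22.409°) = 0.2038, h₀ = 1.3656 rad.
Bracket: h₀ sin ϕ sin δ + cos ϕ cos δ sin h₀ = 1.3656×-0.44307×0.38121 + 0.89649×0.92449×0.97901 = -0.230654 + 0.811400 = 0.580746.
Q̄ = (S_0/π) × [bracket] = (1361/π) × 0.580746 = 251.6 W/m².

Q̄ ≈ 252 W/m²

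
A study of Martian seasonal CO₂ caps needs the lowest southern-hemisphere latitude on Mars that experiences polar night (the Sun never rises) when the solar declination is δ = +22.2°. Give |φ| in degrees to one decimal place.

Polar night requires cos H₀ = −tan φ tan δ ≥ 1, i.e. tan φ tan δ ≤ −1.
The boundary is |tan φ| · |tan δ| = 1, so |φ| = 90° − |δ| = 90° − 22.2° = 67.8° in the southern hemisphere.

|φ| = 67.8°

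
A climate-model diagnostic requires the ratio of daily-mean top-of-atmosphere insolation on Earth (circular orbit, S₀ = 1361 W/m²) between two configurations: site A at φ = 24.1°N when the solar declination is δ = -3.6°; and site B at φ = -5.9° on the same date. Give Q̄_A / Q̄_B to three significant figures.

Q̄_A / Q̄_B ≈ 0.869

— Configuration A (φ=+24.1°):
cos H₀ = −tan(+24.1°) tan(-3.600°) = 0.0281, H₀ = 1.5426 rad.
Bracket: H₀ sin φ sin δ + cos φ cos δ sin H₀ = 1.5426×0.40833×-0.06279 + 0.91283×0.99803×0.99960 = -0.039551 + 0.910667 = 0.871116.
Q̄ = (S₀/π) × [bracket] = (1361/π) × 0.871116 = 377.38 W/m².
— Configuration B (φ=-5.9°):
cos H₀ = −tan(-5.9°) tan(-3.600°) = -0.0065, H₀ = 1.5773 rad.
Bracket: H₀ sin φ sin δ + cos φ cos δ sin H₀ = 1.5773×-0.10279×-0.06279 + 0.99470×0.99803×0.99998 = 0.010180 + 0.992721 = 1.002901.
Q̄ = (S₀/π) × [bracket] = (1361/π) × 1.002901 = 434.48 W/m².
Ratio Q̄_A / Q̄_B = 377.38 / 434.48 = 0.8686.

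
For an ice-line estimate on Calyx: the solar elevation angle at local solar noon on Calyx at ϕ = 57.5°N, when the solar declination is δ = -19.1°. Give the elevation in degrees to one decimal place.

At local noon the hour angle is zero, so the zenith angle equals |ϕ − δ| = |+57.5° − (-19.100°)| = 76.600°.
Elevation = 90° − 76.600° = 13.4°.

13.4°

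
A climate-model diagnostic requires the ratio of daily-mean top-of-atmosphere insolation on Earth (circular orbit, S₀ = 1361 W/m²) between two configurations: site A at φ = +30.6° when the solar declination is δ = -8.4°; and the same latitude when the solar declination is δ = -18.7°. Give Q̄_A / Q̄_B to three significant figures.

— Configuration A (φ=+30.6°):
cos H₀ = −tan(+30.6°) tan(-8.400°) = 0.0873, H₀ = 1.4834 rad.
Bracket: H₀ sin φ sin δ + cos φ cos δ sin H₀ = 1.4834×0.50904×-0.14608 + 0.86074×0.98927×0.99618 = -0.110306 + 0.848252 = 0.737946.
Q̄ = (S₀/π) × [bracket] = (1361/π) × 0.737946 = 319.69 W/m².
— Configuration B (φ=+30.6°):
cos H₀ = −tan(+30.6°) tan(-18.700°) = 0.2002, H₀ = 1.3693 rad.
Bracket: H₀ sin φ sin δ + cos φ cos δ sin H₀ = 1.3693×0.50904×-0.32061 + 0.86074×0.94721×0.97976 = -0.223474 + 0.798800 = 0.575326.
Q̄ = (S₀/π) × [bracket] = (1361/π) × 0.575326 = 249.24 W/m².
Ratio Q̄_A / Q̄_B = 319.69 / 249.24 = 1.283.

Q̄_A / Q̄_B ≈ 1.28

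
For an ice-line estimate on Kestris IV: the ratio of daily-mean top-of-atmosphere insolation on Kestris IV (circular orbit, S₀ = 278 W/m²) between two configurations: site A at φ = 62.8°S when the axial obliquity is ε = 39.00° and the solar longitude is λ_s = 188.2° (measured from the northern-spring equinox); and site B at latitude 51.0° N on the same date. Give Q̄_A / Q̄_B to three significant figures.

— Configuration A (φ=-62.8°):
Solar declination: sin δ = sin ε · sin λ_s = sin 39.00° × sin 188.2° = -0.08976, so δ = -5.150°.
cos H₀ = −tan(-62.8°) tan(-5.150°) = -0.1754, H₀ = 1.7471 rad.
Bracket: H₀ sin φ sin δ + cos φ cos δ sin H₀ = 1.7471×-0.88942×-0.08976 + 0.45710×0.99596×0.98450 = 0.139479 + 0.448197 = 0.587676.
Q̄ = (S₀/π) × [bracket] = (278/π) × 0.587676 = 52.004 W/m².
— Configuration B (φ=+51.0°):
cos H₀ = −tan(+51.0°) tan(-5.150°) = 0.1113, H₀ = 1.4593 rad.
Bracket: H₀ sin φ sin δ + cos φ cos δ sin H₀ = 1.4593×0.77715×-0.08976 + 0.62932×0.99596×0.99379 = -0.101796 + 0.622885 = 0.521089.
Q̄ = (S₀/π) × [bracket] = (278/π) × 0.521089 = 46.111 W/m².
Ratio Q̄_A / Q̄_B = 52.004 / 46.111 = 1.128.

Q̄_A / Q̄_B ≈ 1.13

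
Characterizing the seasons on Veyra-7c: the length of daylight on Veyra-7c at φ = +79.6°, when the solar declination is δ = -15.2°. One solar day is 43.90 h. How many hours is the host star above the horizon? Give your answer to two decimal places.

0.00 h

cos H₀ = −tan φ · tan δ = 1.4803 ≥ 1, so the host star never rises (polar night) and H₀ = 0.
Daylight = 2H₀/(2π) × 43.90 h = (0.0000/π) × 43.90 = 0.00 h.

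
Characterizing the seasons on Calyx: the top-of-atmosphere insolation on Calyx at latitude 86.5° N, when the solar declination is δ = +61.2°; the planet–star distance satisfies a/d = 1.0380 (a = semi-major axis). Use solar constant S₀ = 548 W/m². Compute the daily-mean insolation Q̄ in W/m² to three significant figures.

Q̄ ≈ 516 W/m²

cos H₀ = −tan(+86.5°) tan(+61.200°) = -29.7403 ≤ −1 ⇒ polar day, H₀ = π.
Bracket: H₀ sin φ sin δ + cos φ cos δ sin H₀ = 3.1416×0.99813×0.87631 + 0.06105×0.48175×0.00000 = 2.747867 + 0.000000 = 2.747867.
Inverse-square distance factor (a/d)² = 1.0380² = 1.077444.
Q̄ = (S₀/π) × 1.077444 × [bracket] = (548/π) × 1.077444 × 2.747867 = 516.4 W/m².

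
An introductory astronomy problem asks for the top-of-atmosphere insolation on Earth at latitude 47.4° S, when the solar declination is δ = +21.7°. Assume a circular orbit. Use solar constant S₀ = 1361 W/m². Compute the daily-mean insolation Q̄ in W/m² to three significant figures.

cos H₀ = −tan(-47.4°) tan(+21.700°) = 0.4328, H₀ = 1.1232 rad.
Bracket: H₀ sin φ sin δ + cos φ cos δ sin H₀ = 1.1232×-0.73610×0.36975 + 0.67688×0.92913×0.90151 = -0.305705 + 0.566968 = 0.261263.
Q̄ = (S₀/π) × [bracket] = (1361/π) × 0.261263 = 113.2 W/m².

Q̄ ≈ 113 W/m²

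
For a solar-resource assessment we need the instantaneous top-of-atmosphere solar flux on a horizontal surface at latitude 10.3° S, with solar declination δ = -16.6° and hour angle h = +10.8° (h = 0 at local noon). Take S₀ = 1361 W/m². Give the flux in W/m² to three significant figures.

1.33e+03 W/m²

cos θ_z = sin φ sin δ + cos φ cos δ cos h = 0.051082 + 0.926178 = 0.977260.
Flux = S₀ · cos θ_z = 1361 × 0.977260 = 1330 W/m².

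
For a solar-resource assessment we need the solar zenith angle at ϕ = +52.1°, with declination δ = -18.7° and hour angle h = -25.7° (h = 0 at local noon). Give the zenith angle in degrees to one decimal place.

θ_z = 74.3°

cos θ_z = sin ϕ sin δ + cos ϕ cos δ cos h = -0.252991 + 0.524298 = 0.271307.
θ_z = arccos(0.271307) = 74.3°.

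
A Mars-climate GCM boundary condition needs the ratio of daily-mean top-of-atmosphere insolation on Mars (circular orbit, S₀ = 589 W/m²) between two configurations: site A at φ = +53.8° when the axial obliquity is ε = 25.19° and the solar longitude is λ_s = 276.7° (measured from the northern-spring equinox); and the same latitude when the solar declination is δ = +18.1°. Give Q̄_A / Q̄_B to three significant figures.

Q̄_A / Q̄_B ≈ 0.111

— Configuration A (φ=+53.8°):
Solar declination: sin δ = sin ε · sin λ_s = sin 25.19° × sin 276.7° = -0.42271, so δ = -25.006°.
cos H₀ = −tan(+53.8°) tan(-25.006°) = 0.6373, H₀ = 0.8798 rad.
Bracket: H₀ sin φ sin δ + cos φ cos δ sin H₀ = 0.8798×0.80696×-0.42271 + 0.59061×0.90626×0.77061 = -0.300109 + 0.412466 = 0.112357.
Q̄ = (S₀/π) × [bracket] = (589/π) × 0.112357 = 21.065 W/m².
— Configuration B (φ=+53.8°):
cos H₀ = −tan(+53.8°) tan(+18.100°) = -0.4466, H₀ = 2.0337 rad.
Bracket: H₀ sin φ sin δ + cos φ cos δ sin H₀ = 2.0337×0.80696×0.31068 + 0.59061×0.95052×0.89474 = 0.509861 + 0.502295 = 1.012156.
Q̄ = (S₀/π) × [bracket] = (589/π) × 1.012156 = 189.76 W/m².
Ratio Q̄_A / Q̄_B = 21.065 / 189.76 = 0.1110.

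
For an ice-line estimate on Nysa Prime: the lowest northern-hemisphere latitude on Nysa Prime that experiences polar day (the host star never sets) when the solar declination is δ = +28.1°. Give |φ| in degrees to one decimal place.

Polar day requires cos H₀ = −tan φ tan δ ≤ −1, i.e. tan φ tan δ ≥ 1.
The boundary is |tan φ| · |tan δ| = 1, so |φ| = 90° − |δ| = 90° − 28.1° = 61.9° in the northern hemisphere.

|φ| = 61.9°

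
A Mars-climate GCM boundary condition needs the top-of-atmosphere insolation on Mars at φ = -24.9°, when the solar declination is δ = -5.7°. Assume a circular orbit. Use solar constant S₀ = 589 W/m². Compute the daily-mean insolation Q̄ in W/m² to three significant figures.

cos H₀ = −tan(-24.9°) tan(-5.700°) = -0.0463, H₀ = 1.6171 rad.
Bracket: H₀ sin φ sin δ + cos φ cos δ sin H₀ = 1.6171×-0.42104×-0.09932 + 0.90704×0.99506×0.99893 = 0.067623 + 0.901593 = 0.969216.
Q̄ = (S₀/π) × [bracket] = (589/π) × 0.969216 = 181.7 W/m².

Q̄ ≈ 182 W/m²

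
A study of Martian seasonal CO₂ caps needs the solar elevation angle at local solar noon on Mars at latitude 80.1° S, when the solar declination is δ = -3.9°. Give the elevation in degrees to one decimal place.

At local noon the hour angle is zero, so the zenith angle equals |φ − δ| = |-80.1° − (-3.900°)| = 76.200°.
Elevation = 90° − 76.200° = 13.8°.

13.8°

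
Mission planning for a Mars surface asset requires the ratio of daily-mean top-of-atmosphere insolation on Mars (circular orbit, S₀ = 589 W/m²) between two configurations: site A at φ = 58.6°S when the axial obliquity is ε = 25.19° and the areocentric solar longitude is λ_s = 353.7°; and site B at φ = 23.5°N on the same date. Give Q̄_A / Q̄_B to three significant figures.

Q̄_A / Q̄_B ≈ 0.659

— Configuration A (φ=-58.6°):
sin δ = sin 25.19° × sin 353.7° = -0.04671, so δ = -2.677°.
cos H₀ = −tan(-58.6°) tan(-2.677°) = -0.0766, H₀ = 1.6475 rad.
Bracket: H₀ sin φ sin δ + cos φ cos δ sin H₀ = 1.6475×-0.85355×-0.04671 + 0.52101×0.99891×0.99706 = 0.065685 + 0.518912 = 0.584597.
Q̄ = (S₀/π) × [bracket] = (589/π) × 0.584597 = 109.60 W/m².
— Configuration B (φ=+23.5°):
cos H₀ = −tan(+23.5°) tan(-2.677°) = 0.0203, H₀ = 1.5505 rad.
Bracket: H₀ sin φ sin δ + cos φ cos δ sin H₀ = 1.5505×0.39875×-0.04671 + 0.91706×0.99891×0.99979 = -0.028879 + 0.915868 = 0.886989.
Q̄ = (S₀/π) × [bracket] = (589/π) × 0.886989 = 166.30 W/m².
Ratio Q̄_A / Q̄_B = 109.60 / 166.30 = 0.6590.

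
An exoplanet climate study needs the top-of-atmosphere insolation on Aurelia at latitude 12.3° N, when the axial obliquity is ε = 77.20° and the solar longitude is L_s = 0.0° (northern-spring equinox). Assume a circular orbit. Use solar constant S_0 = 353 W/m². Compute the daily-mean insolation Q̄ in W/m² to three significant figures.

Q̄ ≈ 110 W/m²

Solar declination: sin δ = sin ε · sin L_s = sin 77.20° × sin 0.0° = 0.00000, so δ = +0.000°.
cos h₀ = −tan(+12.3°) tan(+0.000°) = -0.0000, h₀ = 1.5708 rad.
Bracket: h₀ sin ϕ sin δ + cos ϕ cos δ sin h₀ = 1.5708×0.21303×0.00000 + 0.97705×1.00000×1.00000 = 0.000000 + 0.977050 = 0.977050.
Q̄ = (S_0/π) × [bracket] = (353/π) × 0.977050 = 109.8 W/m².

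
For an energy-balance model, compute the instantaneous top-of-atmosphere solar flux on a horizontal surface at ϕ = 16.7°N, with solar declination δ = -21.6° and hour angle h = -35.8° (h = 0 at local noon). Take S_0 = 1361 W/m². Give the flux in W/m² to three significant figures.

cos θ_z = sin ϕ sin δ + cos ϕ cos δ cos h = -0.105784 + 0.722302 = 0.616518.
Flux = S_0 · cos θ_z = 1361 × 0.616518 = 839.1 W/m².

839 W/m²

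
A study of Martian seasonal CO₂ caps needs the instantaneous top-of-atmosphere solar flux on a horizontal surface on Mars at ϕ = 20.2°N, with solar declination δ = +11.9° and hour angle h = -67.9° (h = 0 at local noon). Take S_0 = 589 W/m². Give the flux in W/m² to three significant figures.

cos θ_z = sin ϕ sin δ + cos ϕ cos δ cos h = 0.071202 + 0.345496 = 0.416698.
Flux = S_0 · cos θ_z = 589 × 0.416698 = 245.4 W/m².

245 W/m²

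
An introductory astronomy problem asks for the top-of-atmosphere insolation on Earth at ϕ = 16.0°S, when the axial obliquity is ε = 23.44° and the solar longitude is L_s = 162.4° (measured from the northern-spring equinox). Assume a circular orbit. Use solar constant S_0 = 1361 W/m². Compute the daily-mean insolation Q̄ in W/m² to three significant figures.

Solar declination: sin δ = sin ε · sin L_s = sin 23.44° × sin 162.4° = 0.12028, so δ = +6.908°.
cos h₀ = −tan(-16.0°) tan(+6.908°) = 0.0347, h₀ = 1.5360 rad.
Bracket: h₀ sin ϕ sin δ + cos ϕ cos δ sin h₀ = 1.5360×-0.27564×0.12028 + 0.96126×0.99274×0.99940 = -0.050925 + 0.953709 = 0.902784.
Q̄ = (S_0/π) × [bracket] = (1361/π) × 0.902784 = 391.1 W/m².

Q̄ ≈ 391 W/m²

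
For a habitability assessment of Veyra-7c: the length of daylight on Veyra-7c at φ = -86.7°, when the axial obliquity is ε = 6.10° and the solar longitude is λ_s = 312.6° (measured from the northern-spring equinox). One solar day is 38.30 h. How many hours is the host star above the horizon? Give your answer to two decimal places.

38.30 h

Solar declination: sin δ = sin ε · sin λ_s = sin 6.10° × sin 312.6° = -0.07822, so δ = -4.486°.
Sunrise equation: cos H₀ = −tan φ · tan δ = -1.3608 ≤ −1, so the host star never sets (polar day) and H₀ = π.
Daylight = 2H₀/(2π) × 38.30 h = (3.1416/π) × 38.30 = 38.30 h.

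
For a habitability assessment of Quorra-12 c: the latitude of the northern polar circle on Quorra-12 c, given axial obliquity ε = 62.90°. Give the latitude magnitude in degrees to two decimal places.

The polar circle is the lowest latitude that experiences at least one full rotation of continuous daylight at the northern-summer solstice; it lies at |φ| = 90° − ε = 90° − 62.90° = 27.10°.

27.10°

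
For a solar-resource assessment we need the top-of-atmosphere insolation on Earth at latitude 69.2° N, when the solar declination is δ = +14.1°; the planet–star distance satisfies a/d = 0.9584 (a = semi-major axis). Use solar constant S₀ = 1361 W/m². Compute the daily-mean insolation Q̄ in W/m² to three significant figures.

Q̄ ≈ 311 W/m²

cos H₀ = −tan(+69.2°) tan(+14.100°) = -0.6612, H₀ = 2.2933 rad.
Bracket: H₀ sin φ sin δ + cos φ cos δ sin H₀ = 2.2933×0.93483×0.24362 + 0.35511×0.96987×0.75017 = 0.522284 + 0.258366 = 0.780650.
Inverse-square distance factor (a/d)² = 0.9584² = 0.918531.
Q̄ = (S₀/π) × 0.918531 × [bracket] = (1361/π) × 0.918531 × 0.780650 = 310.6 W/m².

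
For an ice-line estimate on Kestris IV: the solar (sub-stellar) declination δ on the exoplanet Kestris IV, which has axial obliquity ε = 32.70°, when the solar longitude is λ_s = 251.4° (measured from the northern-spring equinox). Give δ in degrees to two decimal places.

sin δ = sin ε · sin λ_s = sin 32.70° × sin 251.4° = -0.512023.
δ = arcsin(-0.512023) = -30.80°.

δ = -30.80°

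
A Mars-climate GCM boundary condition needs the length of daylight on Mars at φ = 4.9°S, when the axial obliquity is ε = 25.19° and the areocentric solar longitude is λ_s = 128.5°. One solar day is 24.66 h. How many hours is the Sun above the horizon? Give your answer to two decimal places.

sin δ = sin 25.19° × sin 128.5° = 0.33309, so δ = +19.457°.
cos H₀ = −tan φ · tan δ = −tan(-4.9°) × tan(+19.457°) = 0.0303, so H₀ = 1.5405 rad = 88.26°.
Daylight = 2H₀/(2π) × 24.66 h = (1.5405/π) × 24.66 = 12.09 h.

12.09 h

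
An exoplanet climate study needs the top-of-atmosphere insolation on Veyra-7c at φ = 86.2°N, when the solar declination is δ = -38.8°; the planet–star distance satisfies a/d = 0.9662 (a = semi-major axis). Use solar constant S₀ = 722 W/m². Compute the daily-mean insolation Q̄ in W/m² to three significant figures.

Q̄ ≈ 0.00 W/m²

cos H₀ = −tan(+86.2°) tan(-38.800°) = 12.1051 ≥ 1 ⇒ polar night, H₀ = 0 and Q̄ = 0.
Inverse-square distance factor (a/d)² = 0.9662² = 0.933542.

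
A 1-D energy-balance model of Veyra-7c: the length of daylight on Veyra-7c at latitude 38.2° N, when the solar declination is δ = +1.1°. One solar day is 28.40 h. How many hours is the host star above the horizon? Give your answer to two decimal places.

14.34 h

cos H₀ = −tan φ · tan δ = −tan(+38.2°) × tan(+1.100°) = -0.0151, so H₀ = 1.5859 rad = 90.87°.
Daylight = 2H₀/(2π) × 28.40 h = (1.5859/π) × 28.40 = 14.34 h.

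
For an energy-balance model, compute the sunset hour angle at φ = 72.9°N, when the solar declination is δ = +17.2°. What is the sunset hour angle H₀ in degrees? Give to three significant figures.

H₀ = 180°

Sunrise equation: cos H₀ = −tan φ · tan δ = -1.0062 ≤ −1, so the Sun never sets (polar day) and H₀ = π.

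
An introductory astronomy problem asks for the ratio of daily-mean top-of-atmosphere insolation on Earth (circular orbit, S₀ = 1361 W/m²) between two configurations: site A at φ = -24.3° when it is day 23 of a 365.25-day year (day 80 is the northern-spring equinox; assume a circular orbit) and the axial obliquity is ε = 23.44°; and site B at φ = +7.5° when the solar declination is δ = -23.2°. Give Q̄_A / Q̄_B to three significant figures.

Q̄_A / Q̄_B ≈ 1.30

— Configuration A (φ=-24.3°):
Solar longitude: λ_s = 360° × (23 − 80)/365.25 = -56.181°, i.e. -56.181° + 360° = 303.819°.
sin δ = sin 23.44° × sin 303.819° = -0.33048, so δ = -19.298°.
cos H₀ = −tan(-24.3°) tan(-19.298°) = -0.1581, H₀ = 1.7296 rad.
Bracket: H₀ sin φ sin δ + cos φ cos δ sin H₀ = 1.7296×-0.41151×-0.33048 + 0.91140×0.94381×0.98742 = 0.235218 + 0.849367 = 1.084585.
Q̄ = (S₀/π) × [bracket] = (1361/π) × 1.084585 = 469.86 W/m².
— Configuration B (φ=+7.5°):
cos H₀ = −tan(+7.5°) tan(-23.200°) = 0.0564, H₀ = 1.5143 rad.
Bracket: H₀ sin φ sin δ + cos φ cos δ sin H₀ = 1.5143×0.13053×-0.39394 + 0.99144×0.91914×0.99841 = -0.077867 + 0.909823 = 0.831956.
Q̄ = (S₀/π) × [bracket] = (1361/π) × 0.831956 = 360.42 W/m².
Ratio Q̄_A / Q̄_B = 469.86 / 360.42 = 1.304.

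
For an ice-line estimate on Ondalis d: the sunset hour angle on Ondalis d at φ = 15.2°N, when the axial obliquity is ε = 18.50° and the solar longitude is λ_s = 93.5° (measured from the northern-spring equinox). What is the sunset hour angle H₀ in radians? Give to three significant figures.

H₀ = 1.66 rad

Solar declination: sin δ = sin ε · sin λ_s = sin 18.50° × sin 93.5° = 0.31671, so δ = +18.464°.
cos H₀ = −tan φ · tan δ = −tan(+15.2°) × tan(+18.464°) = -0.0907, so H₀ = 1.6616 rad = 95.20°.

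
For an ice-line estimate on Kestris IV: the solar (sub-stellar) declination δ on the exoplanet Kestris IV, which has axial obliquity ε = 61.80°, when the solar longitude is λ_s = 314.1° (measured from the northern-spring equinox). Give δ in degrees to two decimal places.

sin δ = sin ε · sin λ_s = sin 61.80° × sin 314.1° = -0.632887.
δ = arcsin(-0.632887) = -39.26°.

δ = -39.26°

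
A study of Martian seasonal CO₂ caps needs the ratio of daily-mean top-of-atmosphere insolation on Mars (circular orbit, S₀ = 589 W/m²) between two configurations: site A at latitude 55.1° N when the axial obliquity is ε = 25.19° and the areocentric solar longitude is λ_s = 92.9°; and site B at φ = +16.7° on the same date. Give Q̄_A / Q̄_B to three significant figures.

— Configuration A (φ=+55.1°):
sin δ = sin 25.19° × sin 92.9° = 0.42508, so δ = +25.155°.
cos H₀ = −tan(+55.1°) tan(+25.155°) = -0.6732, H₀ = 2.3093 rad.
Bracket: H₀ sin φ sin δ + cos φ cos δ sin H₀ = 2.3093×0.82015×0.42508 + 0.57215×0.90516×0.73948 = 0.805090 + 0.382967 = 1.188057.
Q̄ = (S₀/π) × [bracket] = (589/π) × 1.188057 = 222.74 W/m².
— Configuration B (φ=+16.7°):
cos H₀ = −tan(+16.7°) tan(+25.155°) = -0.1409, H₀ = 1.7122 rad.
Bracket: H₀ sin φ sin δ + cos φ cos δ sin H₀ = 1.7122×0.28736×0.42508 + 0.95782×0.90516×0.99003 = 0.209147 + 0.858337 = 1.067484.
Q̄ = (S₀/π) × [bracket] = (589/π) × 1.067484 = 200.14 W/m².
Ratio Q̄_A / Q̄_B = 222.74 / 200.14 = 1.113.

Q̄_A / Q̄_B ≈ 1.11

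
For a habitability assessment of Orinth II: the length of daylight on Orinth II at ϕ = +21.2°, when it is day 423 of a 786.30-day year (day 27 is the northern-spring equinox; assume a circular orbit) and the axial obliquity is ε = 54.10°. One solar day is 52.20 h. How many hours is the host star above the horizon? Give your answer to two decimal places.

Solar longitude: L_s = 360° × (423 − 27)/786.30 = 181.305°.
sin δ = sin 54.10° × sin 181.305° = -0.01845, so δ = -1.057°.
cos h₀ = −tan ϕ · tan δ = −tan(+21.2°) × tan(-1.057°) = 0.0072, so h₀ = 1.5636 rad = 89.59°.
Daylight = 2h₀/(2π) × 52.20 h = (1.5636/π) × 52.20 = 25.98 h.

25.98 h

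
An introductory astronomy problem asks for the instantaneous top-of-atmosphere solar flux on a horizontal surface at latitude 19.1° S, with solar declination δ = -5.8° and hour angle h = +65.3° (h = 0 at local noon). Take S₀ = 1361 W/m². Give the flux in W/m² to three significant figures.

580 W/m²

cos θ_z = sin φ sin δ + cos φ cos δ cos h = 0.033067 + 0.392842 = 0.425909.
Flux = S₀ · cos θ_z = 1361 × 0.425909 = 579.7 W/m².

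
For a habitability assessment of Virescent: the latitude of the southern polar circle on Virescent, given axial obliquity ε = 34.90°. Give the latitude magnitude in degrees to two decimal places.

55.10°

The polar circle is the lowest latitude that experiences at least one full rotation of continuous darkness at the northern-summer solstice; it lies at |φ| = 90° − ε = 90° − 34.90° = 55.10°.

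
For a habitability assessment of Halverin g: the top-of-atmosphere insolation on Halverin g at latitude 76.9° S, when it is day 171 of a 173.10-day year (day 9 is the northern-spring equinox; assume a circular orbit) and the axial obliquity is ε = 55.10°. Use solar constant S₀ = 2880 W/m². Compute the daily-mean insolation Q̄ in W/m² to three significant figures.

Solar longitude: λ_s = 360° × (171 − 9)/173.10 = 336.915°.
sin δ = sin 55.10° × sin 336.915° = -0.32158, so δ = -18.758°.
cos H₀ = −tan(-76.9°) tan(-18.758°) = -1.4594 ≤ −1 ⇒ polar day, H₀ = π.
Bracket: H₀ sin φ sin δ + cos φ cos δ sin H₀ = 3.1416×-0.97398×-0.32158 + 0.22665×0.94688×0.00000 = 0.983988 + 0.000000 = 0.983988.
Q̄ = (S₀/π) × [bracket] = (2880/π) × 0.983988 = 902.1 W/m².

Q̄ ≈ 902 W/m²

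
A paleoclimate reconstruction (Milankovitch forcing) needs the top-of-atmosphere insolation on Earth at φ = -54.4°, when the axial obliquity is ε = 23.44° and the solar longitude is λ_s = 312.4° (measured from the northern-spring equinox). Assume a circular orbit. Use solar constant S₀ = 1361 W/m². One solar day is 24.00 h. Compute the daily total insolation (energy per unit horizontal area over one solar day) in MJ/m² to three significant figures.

36.8 MJ/m²

Solar declination: sin δ = sin ε · sin λ_s = sin 23.44° × sin 312.4° = -0.29375, so δ = -17.083°.
cos H₀ = −tan(-54.4°) tan(-17.083°) = -0.4292, H₀ = 2.0144 rad.
Bracket: H₀ sin φ sin δ + cos φ cos δ sin H₀ = 2.0144×-0.81310×-0.29375 + 0.58212×0.95588×0.90319 = 0.481136 + 0.502568 = 0.983704.
Q̄ = (S₀/π) × [bracket] = (1361/π) × 0.983704 = 426.16 W/m².
Daily total = Q̄ × 24.00 h × 3600 s/h = 426.16 × 24.00 × 3600 / 10⁶ = 36.82 MJ/m².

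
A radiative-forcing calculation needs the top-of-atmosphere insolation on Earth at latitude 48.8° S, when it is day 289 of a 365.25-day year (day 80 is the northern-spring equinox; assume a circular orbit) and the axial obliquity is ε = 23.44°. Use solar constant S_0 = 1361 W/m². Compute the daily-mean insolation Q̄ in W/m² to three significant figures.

Solar longitude: L_s = 360° × (289 − 80)/365.25 = 205.996°.
sin δ = sin 23.44° × sin 205.996° = -0.17435, so δ = -10.041°.
cos h₀ = −tan(-48.8°) tan(-10.041°) = -0.2023, h₀ = 1.7745 rad.
Bracket: h₀ sin ϕ sin δ + cos ϕ cos δ sin h₀ = 1.7745×-0.75241×-0.17435 + 0.65869×0.98468×0.97933 = 0.232784 + 0.635192 = 0.867976.
Q̄ = (S_0/π) × [bracket] = (1361/π) × 0.867976 = 376.0 W/m².

Q̄ ≈ 376 W/m²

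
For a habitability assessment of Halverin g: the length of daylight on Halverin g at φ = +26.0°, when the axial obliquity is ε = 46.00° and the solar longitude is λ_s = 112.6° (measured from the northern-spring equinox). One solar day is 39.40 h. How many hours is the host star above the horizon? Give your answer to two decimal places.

25.32 h

Solar declination: sin δ = sin ε · sin λ_s = sin 46.00° × sin 112.6° = 0.66410, so δ = +41.613°.
cos H₀ = −tan φ · tan δ = −tan(+26.0°) × tan(+41.613°) = -0.4332, so H₀ = 2.0189 rad = 115.67°.
Daylight = 2H₀/(2π) × 39.40 h = (2.0189/π) × 39.40 = 25.32 h.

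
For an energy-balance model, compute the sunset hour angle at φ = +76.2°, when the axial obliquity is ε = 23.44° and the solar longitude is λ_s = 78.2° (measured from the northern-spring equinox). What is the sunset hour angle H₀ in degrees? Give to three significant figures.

Solar declination: sin δ = sin ε · sin λ_s = sin 23.44° × sin 78.2° = 0.38938, so δ = +22.916°.
Sunrise equation: cos H₀ = −tan φ · tan δ = -1.7211 ≤ −1, so the Sun never sets (polar day) and H₀ = π.

H₀ = 180°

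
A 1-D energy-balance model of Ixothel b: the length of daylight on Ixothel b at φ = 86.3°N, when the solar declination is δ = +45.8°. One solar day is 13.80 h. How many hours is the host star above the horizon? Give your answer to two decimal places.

Sunrise equation: cos H₀ = −tan φ · tan δ = -15.9018 ≤ −1, so the host star never sets (polar day) and H₀ = π.
Daylight = 2H₀/(2π) × 13.80 h = (3.1416/π) × 13.80 = 13.80 h.

13.80 h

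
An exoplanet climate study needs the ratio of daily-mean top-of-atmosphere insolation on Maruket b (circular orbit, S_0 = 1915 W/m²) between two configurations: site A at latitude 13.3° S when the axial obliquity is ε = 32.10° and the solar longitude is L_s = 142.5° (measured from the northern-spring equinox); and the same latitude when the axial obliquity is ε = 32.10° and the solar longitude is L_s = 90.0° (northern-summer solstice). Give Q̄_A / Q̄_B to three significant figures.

— Configuration A (ϕ=-13.3°):
Solar declination: sin δ = sin ε · sin L_s = sin 32.10° × sin 142.5° = 0.32349, so δ = +18.874°.
cos h₀ = −tan(-13.3°) tan(+18.874°) = 0.0808, h₀ = 1.4899 rad.
Bracket: h₀ sin ϕ sin δ + cos ϕ cos δ sin h₀ = 1.4899×-0.23005×0.32349 + 0.97318×0.94623×0.99673 = -0.110877 + 0.917841 = 0.806964.
Q̄ = (S_0/π) × [bracket] = (1915/π) × 0.806964 = 491.90 W/m².
— Configuration B (ϕ=-13.3°):
Solar declination: sin δ = sin ε · sin L_s = sin 32.10° × sin 90.0° = 0.53140, so δ = +32.100°.
cos h₀ = −tan(-13.3°) tan(+32.100°) = 0.1483, h₀ = 1.4220 rad.
Bracket: h₀ sin ϕ sin δ + cos ϕ cos δ sin h₀ = 1.4220×-0.23005×0.53140 + 0.97318×0.84712×0.98894 = -0.173837 + 0.815282 = 0.641445.
Q̄ = (S_0/π) × [bracket] = (1915/π) × 0.641445 = 391.00 W/m².
Ratio Q̄_A / Q̄_B = 491.90 / 391.00 = 1.258.

Q̄_A / Q̄_B ≈ 1.26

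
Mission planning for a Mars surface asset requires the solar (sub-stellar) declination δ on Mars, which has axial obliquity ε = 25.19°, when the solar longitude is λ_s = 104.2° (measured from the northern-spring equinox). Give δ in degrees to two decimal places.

sin δ = sin ε · sin λ_s = sin 25.19° × sin 104.2° = 0.412617.
δ = arcsin(0.412617) = +24.37°.

δ = +24.37°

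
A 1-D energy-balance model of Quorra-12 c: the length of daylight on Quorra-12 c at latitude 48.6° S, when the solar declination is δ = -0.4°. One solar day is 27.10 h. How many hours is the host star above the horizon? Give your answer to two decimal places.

cos h₀ = −tan ϕ · tan δ = −tan(-48.6°) × tan(-0.400°) = -0.0079, so h₀ = 1.5787 rad = 90.45°.
Daylight = 2h₀/(2π) × 27.10 h = (1.5787/π) × 27.10 = 13.62 h.

13.62 h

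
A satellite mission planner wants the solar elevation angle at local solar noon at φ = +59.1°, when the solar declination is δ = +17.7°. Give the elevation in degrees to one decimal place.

At local noon the hour angle is zero, so the zenith angle equals |φ − δ| = |+59.1° − (+17.700°)| = 41.400°.
Elevation = 90° − 41.400° = 48.6°.

48.6°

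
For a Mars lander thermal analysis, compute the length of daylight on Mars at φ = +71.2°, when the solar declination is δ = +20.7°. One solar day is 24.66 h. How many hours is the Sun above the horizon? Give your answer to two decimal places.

24.66 h

Sunrise equation: cos H₀ = −tan φ · tan δ = -1.1100 ≤ −1, so the Sun never sets (polar day) and H₀ = π.
Daylight = 2H₀/(2π) × 24.66 h = (3.1416/π) × 24.66 = 24.66 h.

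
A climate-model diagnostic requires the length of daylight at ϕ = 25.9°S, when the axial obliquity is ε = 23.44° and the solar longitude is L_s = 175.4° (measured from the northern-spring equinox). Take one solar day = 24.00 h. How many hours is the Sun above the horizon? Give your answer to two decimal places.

Solar declination: sin δ = sin ε · sin L_s = sin 23.44° × sin 175.4° = 0.03190, so δ = +1.828°.
cos h₀ = −tan ϕ · tan δ = −tan(-25.9°) × tan(+1.828°) = 0.0155, so h₀ = 1.5553 rad = 89.11°.
Daylight = 2h₀/(2π) × 24.00 h = (1.5553/π) × 24.00 = 11.88 h.

11.88 h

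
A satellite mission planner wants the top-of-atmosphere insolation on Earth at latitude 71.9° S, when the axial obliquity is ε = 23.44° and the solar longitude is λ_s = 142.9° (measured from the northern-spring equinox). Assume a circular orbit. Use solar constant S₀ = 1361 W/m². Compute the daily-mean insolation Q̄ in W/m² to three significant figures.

Q̄ ≈ 15.0 W/m²

Solar declination: sin δ = sin ε · sin λ_s = sin 23.44° × sin 142.9° = 0.23995, so δ = +13.884°.
cos H₀ = −tan(-71.9°) tan(+13.884°) = 0.7562, H₀ = 0.7133 rad.
Bracket: H₀ sin φ sin δ + cos φ cos δ sin H₀ = 0.7133×-0.95052×0.23995 + 0.31068×0.97079×0.65432 = -0.162688 + 0.197346 = 0.034658.
Q̄ = (S₀/π) × [bracket] = (1361/π) × 0.034658 = 15.01 W/m².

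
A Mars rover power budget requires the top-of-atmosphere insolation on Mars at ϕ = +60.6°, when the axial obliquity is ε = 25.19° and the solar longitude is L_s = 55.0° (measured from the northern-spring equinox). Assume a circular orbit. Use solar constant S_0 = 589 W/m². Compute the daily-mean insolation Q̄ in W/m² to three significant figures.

Solar declination: sin δ = sin ε · sin L_s = sin 25.19° × sin 55.0° = 0.34865, so δ = +20.405°.
cos h₀ = −tan(+60.6°) tan(+20.405°) = -0.6602, h₀ = 2.2918 rad.
Bracket: h₀ sin ϕ sin δ + cos ϕ cos δ sin h₀ = 2.2918×0.87121×0.34865 + 0.49090×0.93725×0.75111 = 0.696128 + 0.345583 = 1.041711.
Q̄ = (S_0/π) × [bracket] = (589/π) × 1.041711 = 195.3 W/m².

Q̄ ≈ 195 W/m²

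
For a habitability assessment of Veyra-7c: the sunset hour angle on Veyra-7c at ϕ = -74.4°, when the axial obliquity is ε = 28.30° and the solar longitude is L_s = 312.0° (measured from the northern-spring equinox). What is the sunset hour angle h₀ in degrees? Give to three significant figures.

Solar declination: sin δ = sin ε · sin L_s = sin 28.30° × sin 312.0° = -0.35232, so δ = -20.629°.
Sunrise equation: cos h₀ = −tan ϕ · tan δ = -1.3483 ≤ −1, so the host star never sets (polar day) and h₀ = π.

h₀ = 180°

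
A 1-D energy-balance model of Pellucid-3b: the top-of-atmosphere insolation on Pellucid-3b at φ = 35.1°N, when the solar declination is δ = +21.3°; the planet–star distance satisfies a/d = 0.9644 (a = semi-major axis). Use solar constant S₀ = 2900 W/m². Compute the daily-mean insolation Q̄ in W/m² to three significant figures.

Q̄ ≈ 961 W/m²

cos H₀ = −tan(+35.1°) tan(+21.300°) = -0.2740, H₀ = 1.8484 rad.
Bracket: H₀ sin φ sin δ + cos φ cos δ sin H₀ = 1.8484×0.57501×0.36325 + 0.81815×0.93169×0.96173 = 0.386080 + 0.733090 = 1.119170.
Inverse-square distance factor (a/d)² = 0.9644² = 0.930067.
Q̄ = (S₀/π) × 0.930067 × [bracket] = (2900/π) × 0.930067 × 1.119170 = 960.9 W/m².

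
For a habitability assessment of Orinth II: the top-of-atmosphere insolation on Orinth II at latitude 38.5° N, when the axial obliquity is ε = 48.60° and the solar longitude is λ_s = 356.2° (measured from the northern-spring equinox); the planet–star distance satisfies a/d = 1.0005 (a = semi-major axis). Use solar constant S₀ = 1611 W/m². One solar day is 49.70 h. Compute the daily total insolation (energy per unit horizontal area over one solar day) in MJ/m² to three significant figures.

Solar declination: sin δ = sin ε · sin λ_s = sin 48.60° × sin 356.2° = -0.04971, so δ = -2.850°.
cos H₀ = −tan(+38.5°) tan(-2.850°) = 0.0396, H₀ = 1.5312 rad.
Bracket: H₀ sin φ sin δ + cos φ cos δ sin H₀ = 1.5312×0.62251×-0.04971 + 0.78261×0.99876×0.99922 = -0.047383 + 0.781030 = 0.733647.
Inverse-square distance factor (a/d)² = 1.0005² = 1.001000.
Q̄ = (S₀/π) × 1.001000 × [bracket] = (1611/π) × 1.001000 × 0.733647 = 376.59 W/m².
Daily total = Q̄ × 49.70 h × 3600 s/h = 376.59 × 49.70 × 3600 / 10⁶ = 67.38 MJ/m².

67.4 MJ/m²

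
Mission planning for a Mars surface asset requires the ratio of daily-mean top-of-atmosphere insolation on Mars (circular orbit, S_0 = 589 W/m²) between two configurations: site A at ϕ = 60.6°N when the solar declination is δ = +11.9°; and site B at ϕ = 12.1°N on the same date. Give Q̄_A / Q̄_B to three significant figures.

Q̄_A / Q̄_B ≈ 0.777

— Configuration A (ϕ=+60.6°):
cos h₀ = −tan(+60.6°) tan(+11.900°) = -0.3740, h₀ = 1.9541 rad.
Bracket: h₀ sin ϕ sin δ + cos ϕ cos δ sin h₀ = 1.9541×0.87121×0.20620 + 0.49090×0.97851×0.92743 = 0.351041 + 0.445492 = 0.796533.
Q̄ = (S_0/π) × [bracket] = (589/π) × 0.796533 = 149.34 W/m².
— Configuration B (ϕ=+12.1°):
cos h₀ = −tan(+12.1°) tan(+11.900°) = -0.0452, h₀ = 1.6160 rad.
Bracket: h₀ sin ϕ sin δ + cos ϕ cos δ sin h₀ = 1.6160×0.20962×0.20620 + 0.97778×0.97851×0.99898 = 0.069849 + 0.955792 = 1.025641.
Q̄ = (S_0/π) × [bracket] = (589/π) × 1.025641 = 192.29 W/m².
Ratio Q̄_A / Q̄_B = 149.34 / 192.29 = 0.7766.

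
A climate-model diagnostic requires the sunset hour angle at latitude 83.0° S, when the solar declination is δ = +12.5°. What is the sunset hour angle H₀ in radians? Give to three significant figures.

H₀ = 0.00 rad

cos H₀ = −tan φ · tan δ = 1.8056 ≥ 1, so the Sun never rises (polar night) and H₀ = 0.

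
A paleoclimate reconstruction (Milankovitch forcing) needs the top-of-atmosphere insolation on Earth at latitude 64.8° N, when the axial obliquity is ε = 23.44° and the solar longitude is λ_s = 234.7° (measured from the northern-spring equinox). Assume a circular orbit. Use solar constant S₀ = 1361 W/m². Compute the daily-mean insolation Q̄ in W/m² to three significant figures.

Q̄ ≈ 23.5 W/m²

Solar declination: sin δ = sin ε · sin λ_s = sin 23.44° × sin 234.7° = -0.32465, so δ = -18.944°.
cos H₀ = −tan(+64.8°) tan(-18.944°) = 0.7294, H₀ = 0.7533 rad.
Bracket: H₀ sin φ sin δ + cos φ cos δ sin H₀ = 0.7533×0.90483×-0.32465 + 0.42578×0.94583×0.68406 = -0.221284 + 0.275482 = 0.054198.
Q̄ = (S₀/π) × [bracket] = (1361/π) × 0.054198 = 23.48 W/m².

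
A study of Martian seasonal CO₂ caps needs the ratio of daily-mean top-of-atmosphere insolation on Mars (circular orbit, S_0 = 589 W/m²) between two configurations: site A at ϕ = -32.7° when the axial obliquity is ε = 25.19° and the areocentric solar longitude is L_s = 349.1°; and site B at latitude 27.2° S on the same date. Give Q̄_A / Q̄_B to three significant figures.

Q̄_A / Q̄_B ≈ 0.961

— Configuration A (ϕ=-32.7°):
sin δ = sin 25.19° × sin 349.1° = -0.08048, so δ = -4.616°.
cos h₀ = −tan(-32.7°) tan(-4.616°) = -0.0518, h₀ = 1.6227 rad.
Bracket: h₀ sin ϕ sin δ + cos ϕ cos δ sin h₀ = 1.6227×-0.54024×-0.08048 + 0.84151×0.99676×0.99866 = 0.070553 + 0.837660 = 0.908213.
Q̄ = (S_0/π) × [bracket] = (589/π) × 0.908213 = 170.28 W/m².
— Configuration B (ϕ=-27.2°):
cos h₀ = −tan(-27.2°) tan(-4.616°) = -0.0415, h₀ = 1.6123 rad.
Bracket: h₀ sin ϕ sin δ + cos ϕ cos δ sin h₀ = 1.6123×-0.45710×-0.08048 + 0.88942×0.99676×0.99914 = 0.059312 + 0.885776 = 0.945088.
Q̄ = (S_0/π) × [bracket] = (589/π) × 0.945088 = 177.19 W/m².
Ratio Q̄_A / Q̄_B = 170.28 / 177.19 = 0.9610.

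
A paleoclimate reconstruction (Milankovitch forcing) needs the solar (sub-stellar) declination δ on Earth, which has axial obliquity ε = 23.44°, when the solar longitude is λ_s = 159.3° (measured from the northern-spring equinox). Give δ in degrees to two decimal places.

sin δ = sin ε · sin λ_s = sin 23.44° × sin 159.3° = 0.140608.
δ = arcsin(0.140608) = +8.08°.

δ = +8.08°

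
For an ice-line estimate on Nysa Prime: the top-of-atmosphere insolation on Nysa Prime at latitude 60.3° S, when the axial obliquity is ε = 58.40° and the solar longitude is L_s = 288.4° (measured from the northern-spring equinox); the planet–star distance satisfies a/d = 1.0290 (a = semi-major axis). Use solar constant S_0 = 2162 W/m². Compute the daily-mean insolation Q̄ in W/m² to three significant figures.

Solar declination: sin δ = sin ε · sin L_s = sin 58.40° × sin 288.4° = -0.80818, so δ = -53.919°.
cos h₀ = −tan(-60.3°) tan(-53.919°) = -2.4059 ≤ −1 ⇒ polar day, h₀ = π.
Bracket: h₀ sin ϕ sin δ + cos ϕ cos δ sin h₀ = 3.1416×-0.86863×-0.80818 + 0.49546×0.58893×0.00000 = 2.205433 + 0.000000 = 2.205433.
Inverse-square distance factor (a/d)² = 1.0290² = 1.058841.
Q̄ = (S_0/π) × 1.058841 × [bracket] = (2162/π) × 1.058841 × 2.205433 = 1607 W/m².

Q̄ ≈ 1.61e+03 W/m²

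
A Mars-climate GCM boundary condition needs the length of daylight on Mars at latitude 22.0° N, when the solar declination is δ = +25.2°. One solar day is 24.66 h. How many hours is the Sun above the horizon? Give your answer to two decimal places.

cos h₀ = −tan ϕ · tan δ = −tan(+22.0°) × tan(+25.200°) = -0.1901, so h₀ = 1.7621 rad = 100.96°.
Daylight = 2h₀/(2π) × 24.66 h = (1.7621/π) × 24.66 = 13.83 h.

13.83 h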